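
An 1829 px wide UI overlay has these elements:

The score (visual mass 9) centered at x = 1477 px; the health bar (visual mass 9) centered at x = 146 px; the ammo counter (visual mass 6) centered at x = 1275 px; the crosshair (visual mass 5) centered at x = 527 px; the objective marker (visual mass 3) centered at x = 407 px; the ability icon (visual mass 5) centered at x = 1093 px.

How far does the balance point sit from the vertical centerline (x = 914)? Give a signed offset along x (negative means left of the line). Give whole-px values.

≈ -61 px

Weights sum to 9 + 9 + 6 + 5 + 3 + 5 = 37.
Σw·x = 31578; x̄ = 31578/37 ≈ 853.46.
Offset from x = 914: 853.46 − 914 ≈ -60.54.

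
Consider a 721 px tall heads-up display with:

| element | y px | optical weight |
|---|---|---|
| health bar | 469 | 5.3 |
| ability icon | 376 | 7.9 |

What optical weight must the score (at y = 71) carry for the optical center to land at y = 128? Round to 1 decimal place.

Known weights sum to 5.3 + 7.9 = 13.2; their moment is 5.3·469 + 7.9·376 = 5456.1.
Set Σw·y/Σw = 128: (5456.1 + 71w) = 128·(13.2 + w).
Rearranging, w·(71 − 128) = 128·13.2 − 5456.1 = -3766.5, so w ≈ -3766.5/-57 = 66.08.

w ≈ 66.1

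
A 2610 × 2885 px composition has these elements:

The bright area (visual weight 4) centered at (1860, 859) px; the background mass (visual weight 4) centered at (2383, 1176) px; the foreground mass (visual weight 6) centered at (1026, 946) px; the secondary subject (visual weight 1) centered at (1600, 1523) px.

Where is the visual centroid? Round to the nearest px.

Σw = 4 + 4 + 6 + 1 = 15.
x-moment: 4·1860 + 4·2383 + 6·1026 + 1·1600 = 24728; centroid 24728/15 ≈ 1648.53.
y-moment: 4·859 + 4·1176 + 6·946 + 1·1523 = 15339; centroid 15339/15 ≈ 1022.60.

(1649, 1023)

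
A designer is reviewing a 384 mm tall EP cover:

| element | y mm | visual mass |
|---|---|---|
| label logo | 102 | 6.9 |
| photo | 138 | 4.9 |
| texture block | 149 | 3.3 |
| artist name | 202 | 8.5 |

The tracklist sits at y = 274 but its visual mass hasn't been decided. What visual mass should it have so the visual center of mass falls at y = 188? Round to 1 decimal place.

w ≈ 9.9

Fixed elements: Σw = 6.9 + 4.9 + 3.3 + 8.5 = 23.6, Σw·y = 6.9·102 + 4.9·138 + 3.3·149 + 8.5·202 = 3588.7.
For the centroid to hit 188: (3588.7 + w·274) / (23.6 + w) = 188.
Rearranging, w·(274 − 188) = 188·23.6 − 3588.7 = 848.1, so w ≈ 848.1/86 = 9.86.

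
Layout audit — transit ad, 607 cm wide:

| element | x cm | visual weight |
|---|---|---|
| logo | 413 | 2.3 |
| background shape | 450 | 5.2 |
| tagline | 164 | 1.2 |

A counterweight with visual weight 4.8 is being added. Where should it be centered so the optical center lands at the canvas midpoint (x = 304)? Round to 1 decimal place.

x ≈ 128.6

After adding the counterweight, total weight = 2.3 + 5.2 + 1.2 + 4.8 = 13.5.
x: target moment 13.5×304 = 4104.0; current 2.3·413 + 5.2·450 + 1.2·164 = 3486.7; the counterweight supplies 617.3, so x = 617.3/4.8 ≈ 128.60.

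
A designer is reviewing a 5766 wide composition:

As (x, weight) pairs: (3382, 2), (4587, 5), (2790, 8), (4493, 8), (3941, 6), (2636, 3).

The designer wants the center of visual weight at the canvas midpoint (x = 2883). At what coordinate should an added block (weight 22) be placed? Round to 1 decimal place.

x ≈ 1643.9

New total weight: (2 + 5 + 8 + 8 + 6 + 3) + 22 = 54.
Along x: (119517 + 22·x) / 54 = 2883 (existing moment 2·3382 + 5·4587 + 8·2790 + 8·4493 + 6·3941 + 3·2636 = 119517) ⇒ x = (155682 − 119517) / 22 ≈ 1643.86.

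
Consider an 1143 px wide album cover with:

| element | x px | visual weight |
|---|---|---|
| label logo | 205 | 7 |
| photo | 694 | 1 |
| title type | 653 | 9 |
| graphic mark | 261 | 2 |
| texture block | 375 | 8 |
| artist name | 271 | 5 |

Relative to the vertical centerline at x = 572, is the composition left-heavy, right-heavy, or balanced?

left-heavy

Total weight = 7 + 1 + 9 + 2 + 8 + 5 = 32.
Σw·x = 12883; x̄ = 12883/32 ≈ 402.59.
Since 402.6 is left of 572, the composition reads left-heavy.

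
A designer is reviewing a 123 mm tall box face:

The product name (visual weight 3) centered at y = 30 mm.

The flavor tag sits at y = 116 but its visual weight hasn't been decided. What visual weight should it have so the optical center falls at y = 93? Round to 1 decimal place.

Known: weight 3 with moment 3·30 = 90.
Balance at y = 93 requires (90 + w·116) / (3 + w) = 93.
So w = (93·3 − 90)/(116 − 93) = 189/23 ≈ 8.22.

w ≈ 8.2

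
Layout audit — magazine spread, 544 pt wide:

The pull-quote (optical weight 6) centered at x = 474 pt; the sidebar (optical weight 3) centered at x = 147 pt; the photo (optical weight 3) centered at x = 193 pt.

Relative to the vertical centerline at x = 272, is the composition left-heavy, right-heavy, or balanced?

Σw = 6 + 3 + 3 = 12.
Σw·x = 6·474 + 3·147 + 3·193 = 3864, so x̄ = 3864/12 ≈ 322.00.
Since 322.0 is right of 272, the composition reads right-heavy.

right-heavy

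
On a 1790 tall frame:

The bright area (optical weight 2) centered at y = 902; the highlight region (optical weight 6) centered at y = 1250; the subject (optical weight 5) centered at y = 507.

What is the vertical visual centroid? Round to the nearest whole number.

y ≈ 911

Σw = 2 + 6 + 5 = 13.
y: (2·902 + 6·1250 + 5·507) / 13 = 11839 / 13 ≈ 910.69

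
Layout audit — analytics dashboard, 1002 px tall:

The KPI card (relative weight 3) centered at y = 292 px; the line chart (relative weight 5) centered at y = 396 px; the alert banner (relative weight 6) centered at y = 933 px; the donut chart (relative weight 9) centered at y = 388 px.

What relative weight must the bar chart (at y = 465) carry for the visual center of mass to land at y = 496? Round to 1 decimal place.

Known weights sum to 3 + 5 + 6 + 9 = 23; their moment is 3·292 + 5·396 + 6·933 + 9·388 = 11946.
For the centroid to hit 496: (11946 + w·465) / (23 + w) = 496.
So w = (496·23 − 11946)/(465 − 496) = -538/-31 ≈ 17.35.

w ≈ 17.4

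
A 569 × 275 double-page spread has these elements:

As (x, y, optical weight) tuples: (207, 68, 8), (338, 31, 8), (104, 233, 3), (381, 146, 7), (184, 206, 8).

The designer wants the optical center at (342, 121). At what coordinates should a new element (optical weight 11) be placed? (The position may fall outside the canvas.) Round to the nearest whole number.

(598, 117)

After adding the new element, total weight = 8 + 8 + 3 + 7 + 8 + 11 = 45.
x: need Σw·x = 45·342 = 15390. Existing = 8·207 + 8·338 + 3·104 + 7·381 + 8·184 = 8811. Remainder 6579 / 11 ≈ 598.09.
y: need Σw·y = 45·121 = 5445. Existing = 8·68 + 8·31 + 3·233 + 7·146 + 8·206 = 4161. Remainder 1284 / 11 ≈ 116.73.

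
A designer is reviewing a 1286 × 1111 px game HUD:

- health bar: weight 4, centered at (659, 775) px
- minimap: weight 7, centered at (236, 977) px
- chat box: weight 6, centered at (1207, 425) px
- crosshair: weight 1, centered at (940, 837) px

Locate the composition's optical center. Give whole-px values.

(693, 740)

Σw = 4 + 7 + 6 + 1 = 18.
x: (4·659 + 7·236 + 6·1207 + 1·940) / 18 = 12470 / 18 ≈ 692.78
y: (4·775 + 7·977 + 6·425 + 1·837) / 18 = 13326 / 18 ≈ 740.33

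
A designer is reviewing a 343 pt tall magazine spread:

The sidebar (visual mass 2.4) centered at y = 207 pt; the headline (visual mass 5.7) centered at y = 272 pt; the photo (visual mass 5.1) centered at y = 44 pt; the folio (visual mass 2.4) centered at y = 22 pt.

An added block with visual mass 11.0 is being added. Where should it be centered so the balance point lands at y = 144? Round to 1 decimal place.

After adding the added block, total weight = 2.4 + 5.7 + 5.1 + 2.4 + 11.0 = 26.6.
y: target moment 26.6×144 = 3830.4; current 2.4·207 + 5.7·272 + 5.1·44 + 2.4·22 = 2324.4; the added block supplies 1506.0, so y = 1506.0/11.0 ≈ 136.91.

y ≈ 136.9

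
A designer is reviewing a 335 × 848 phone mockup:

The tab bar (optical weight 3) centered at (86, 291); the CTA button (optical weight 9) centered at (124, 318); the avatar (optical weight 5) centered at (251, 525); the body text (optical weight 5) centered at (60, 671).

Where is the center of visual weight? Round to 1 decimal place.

Weights sum to 3 + 9 + 5 + 5 = 22.
x-moment: 3·86 + 9·124 + 5·251 + 5·60 = 2929; centroid 2929/22 ≈ 133.14.
y-moment: 3·291 + 9·318 + 5·525 + 5·671 = 9715; centroid 9715/22 ≈ 441.59.

(133.1, 441.6)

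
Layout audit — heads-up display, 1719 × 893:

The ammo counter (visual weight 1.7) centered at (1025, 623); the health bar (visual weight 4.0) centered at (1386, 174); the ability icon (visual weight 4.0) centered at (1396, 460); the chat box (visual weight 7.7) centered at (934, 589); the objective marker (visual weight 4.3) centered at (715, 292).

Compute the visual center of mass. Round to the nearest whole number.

Weights sum to 1.7 + 4.0 + 4.0 + 7.7 + 4.3 = 21.7.
x-moment: 1.7·1025 + 4.0·1386 + 4.0·1396 + 7.7·934 + 4.3·715 = 23136.8; centroid 23136.8/21.7 ≈ 1066.21.
y-moment: 1.7·623 + 4.0·174 + 4.0·460 + 7.7·589 + 4.3·292 = 9386.0; centroid 9386.0/21.7 ≈ 432.53.

(1066, 433)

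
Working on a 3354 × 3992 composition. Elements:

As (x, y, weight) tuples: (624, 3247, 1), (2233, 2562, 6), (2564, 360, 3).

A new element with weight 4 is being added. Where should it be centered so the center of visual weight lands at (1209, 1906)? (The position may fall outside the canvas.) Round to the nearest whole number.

(-1197, 1746)

After adding the new element, total weight = 1 + 6 + 3 + 4 = 14.
x: target moment 14×1209 = 16926; current 1·624 + 6·2233 + 3·2564 = 21714; the new element supplies -4788, so x = -4788/4 ≈ -1197.00.
y: target moment 14×1906 = 26684; current 1·3247 + 6·2562 + 3·360 = 19699; the new element supplies 6985, so y = 6985/4 ≈ 1746.25.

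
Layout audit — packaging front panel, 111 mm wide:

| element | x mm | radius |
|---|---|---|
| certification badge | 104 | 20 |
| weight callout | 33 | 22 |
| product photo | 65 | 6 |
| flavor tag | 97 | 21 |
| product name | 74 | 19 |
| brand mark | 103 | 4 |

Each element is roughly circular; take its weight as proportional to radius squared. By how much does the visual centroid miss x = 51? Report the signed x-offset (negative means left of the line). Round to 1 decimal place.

≈ 24.4 mm

Weights ∝ r²: certification badge 20² = 400, weight callout 22² = 484, product photo 6² = 36, flavor tag 21² = 441, product name 19² = 361, brand mark 4² = 16; Σw = 1738.
Σw·x = 400·104 + 484·33 + 36·65 + 441·97 + 361·74 + 16·103 = 131051, so x̄ = 131051/1738 ≈ 75.40.
Offset from x = 51: 75.40 − 51 ≈ 24.40.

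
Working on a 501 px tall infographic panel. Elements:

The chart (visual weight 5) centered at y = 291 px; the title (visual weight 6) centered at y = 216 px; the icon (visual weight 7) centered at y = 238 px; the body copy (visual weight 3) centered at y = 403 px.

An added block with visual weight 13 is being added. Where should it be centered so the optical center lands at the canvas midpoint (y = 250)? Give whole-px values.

y ≈ 221

After adding the added block, total weight = 5 + 6 + 7 + 3 + 13 = 34.
y: need Σw·y = 34·250 = 8500. Existing = 5·291 + 6·216 + 7·238 + 3·403 = 5626. Remainder 2874 / 13 ≈ 221.08.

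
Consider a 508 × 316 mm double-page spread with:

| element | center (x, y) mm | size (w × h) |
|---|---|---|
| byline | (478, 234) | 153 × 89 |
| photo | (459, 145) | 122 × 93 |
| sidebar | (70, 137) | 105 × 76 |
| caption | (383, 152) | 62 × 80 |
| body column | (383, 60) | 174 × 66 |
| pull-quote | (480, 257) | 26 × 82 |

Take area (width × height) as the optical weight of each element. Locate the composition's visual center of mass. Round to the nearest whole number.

(380, 154)

Areas: byline 153·89 = 13617, photo 122·93 = 11346, sidebar 105·76 = 7980, caption 62·80 = 4960, body column 174·66 = 11484, pull-quote 26·82 = 2132. Total weight = 51519.
x: moment 19596752 / weight 51519 ≈ 380.38
Σw·y = 7915692; ȳ = 7915692/51519 ≈ 153.65.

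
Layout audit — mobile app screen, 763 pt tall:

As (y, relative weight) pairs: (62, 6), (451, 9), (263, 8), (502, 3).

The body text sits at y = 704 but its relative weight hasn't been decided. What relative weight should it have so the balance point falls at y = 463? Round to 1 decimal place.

Fixed elements: Σw = 6 + 9 + 8 + 3 = 26, Σw·y = 6·62 + 9·451 + 8·263 + 3·502 = 8041.
Balance at y = 463 requires (8041 + w·704) / (26 + w) = 463.
Solving: w = (463·26 − 8041) / (704 − 463) = 3997 / 241 ≈ 16.59.

w ≈ 16.6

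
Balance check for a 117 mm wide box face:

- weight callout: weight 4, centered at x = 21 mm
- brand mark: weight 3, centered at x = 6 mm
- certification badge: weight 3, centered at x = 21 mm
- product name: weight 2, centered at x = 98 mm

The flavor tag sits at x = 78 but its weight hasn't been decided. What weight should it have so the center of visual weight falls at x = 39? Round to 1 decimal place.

w ≈ 2.7

Known weights sum to 4 + 3 + 3 + 2 = 12; their moment is 4·21 + 3·6 + 3·21 + 2·98 = 361.
Balance at x = 39 requires (361 + w·78) / (12 + w) = 39.
So w = (39·12 − 361)/(78 − 39) = 107/39 ≈ 2.74.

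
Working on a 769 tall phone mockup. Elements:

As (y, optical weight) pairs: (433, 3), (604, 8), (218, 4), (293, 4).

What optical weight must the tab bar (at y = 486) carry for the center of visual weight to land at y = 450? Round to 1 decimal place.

Existing Σw = 19 (3 + 8 + 4 + 4); existing moment 3·433 + 8·604 + 4·218 + 4·293 = 8175.
For the centroid to hit 450: (8175 + w·486) / (19 + w) = 450.
Solving: w = (450·19 − 8175) / (486 − 450) = 375 / 36 ≈ 10.42.

w ≈ 10.4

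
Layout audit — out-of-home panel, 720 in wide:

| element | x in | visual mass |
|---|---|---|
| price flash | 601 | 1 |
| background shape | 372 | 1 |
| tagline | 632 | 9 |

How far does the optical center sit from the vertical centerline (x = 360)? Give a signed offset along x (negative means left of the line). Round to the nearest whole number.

Σw = 1 + 1 + 9 = 11.
x-moment: 1·601 + 1·372 + 9·632 = 6661; centroid 6661/11 ≈ 605.55.
Difference: 605.55 − 360 ≈ 245.55.

≈ 246 in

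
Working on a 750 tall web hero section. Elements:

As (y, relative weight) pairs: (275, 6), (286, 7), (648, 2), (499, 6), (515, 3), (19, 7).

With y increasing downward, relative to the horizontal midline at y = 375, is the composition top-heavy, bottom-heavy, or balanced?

top-heavy

Total weight = 6 + 7 + 2 + 6 + 3 + 7 = 31.
y: (6·275 + 7·286 + 2·648 + 6·499 + 3·515 + 7·19) / 31 = 9620 / 31 ≈ 310.32
310.3 lies above (smaller y than) the midline 375, so the layout is top-heavy.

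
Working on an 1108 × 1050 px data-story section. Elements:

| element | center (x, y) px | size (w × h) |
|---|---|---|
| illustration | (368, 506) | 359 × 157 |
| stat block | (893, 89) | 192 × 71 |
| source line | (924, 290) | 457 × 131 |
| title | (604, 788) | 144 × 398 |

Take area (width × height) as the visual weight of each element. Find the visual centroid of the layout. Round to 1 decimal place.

(656.3, 492.9)

Areas → weights: illustration 359·157 = 56363, stat block 192·71 = 13632, source line 457·131 = 59867, title 144·398 = 57312; Σw = 187174.
x: (56363·368 + 13632·893 + 59867·924 + 57312·604) / 187174 = 122848516 / 187174 ≈ 656.33
y: (56363·506 + 13632·89 + 59867·290 + 57312·788) / 187174 = 92256212 / 187174 ≈ 492.89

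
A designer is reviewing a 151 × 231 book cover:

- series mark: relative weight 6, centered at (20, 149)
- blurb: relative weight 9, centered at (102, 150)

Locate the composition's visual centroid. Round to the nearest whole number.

(69, 150)

Total weight = 6 + 9 = 15.
Σw·x = 6·20 + 9·102 = 1038, so x̄ = 1038/15 ≈ 69.20.
Σw·y = 6·149 + 9·150 = 2244, so ȳ = 2244/15 ≈ 149.60.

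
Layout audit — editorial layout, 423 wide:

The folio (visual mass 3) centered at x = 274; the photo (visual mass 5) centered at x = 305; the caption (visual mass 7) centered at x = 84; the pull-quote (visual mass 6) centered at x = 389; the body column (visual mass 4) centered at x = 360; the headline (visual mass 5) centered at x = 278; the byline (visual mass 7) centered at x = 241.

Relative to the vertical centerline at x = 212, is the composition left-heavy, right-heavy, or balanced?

Σw = 3 + 5 + 7 + 6 + 4 + 5 + 7 = 37.
Σw·x = 3·274 + 5·305 + 7·84 + 6·389 + 4·360 + 5·278 + 7·241 = 9786, so x̄ = 9786/37 ≈ 264.49.
264.5 vs midline 212 → right-heavy.

right-heavy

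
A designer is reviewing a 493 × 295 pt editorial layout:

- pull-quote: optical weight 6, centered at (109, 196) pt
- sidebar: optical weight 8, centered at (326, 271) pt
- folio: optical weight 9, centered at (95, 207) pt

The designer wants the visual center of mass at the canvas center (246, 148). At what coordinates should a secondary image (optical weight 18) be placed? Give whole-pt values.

After adding the secondary image, total weight = 6 + 8 + 9 + 18 = 41.
Along x: (4117 + 18·x) / 41 = 246 (existing moment 6·109 + 8·326 + 9·95 = 4117) ⇒ x = (10086 − 4117) / 18 ≈ 331.61.
Along y: (5207 + 18·y) / 41 = 148 (existing moment 6·196 + 8·271 + 9·207 = 5207) ⇒ y = (6068 − 5207) / 18 ≈ 47.83.

(332, 48)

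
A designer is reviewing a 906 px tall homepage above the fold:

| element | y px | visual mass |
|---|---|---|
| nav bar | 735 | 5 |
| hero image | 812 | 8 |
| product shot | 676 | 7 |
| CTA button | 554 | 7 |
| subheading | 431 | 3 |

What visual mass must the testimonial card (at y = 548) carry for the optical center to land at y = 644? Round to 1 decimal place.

w ≈ 7.9

Existing Σw = 30 (5 + 8 + 7 + 7 + 3); existing moment 5·735 + 8·812 + 7·676 + 7·554 + 3·431 = 20074.
Balance at y = 644 requires (20074 + w·548) / (30 + w) = 644.
So w = (644·30 − 20074)/(548 − 644) = -754/-96 ≈ 7.85.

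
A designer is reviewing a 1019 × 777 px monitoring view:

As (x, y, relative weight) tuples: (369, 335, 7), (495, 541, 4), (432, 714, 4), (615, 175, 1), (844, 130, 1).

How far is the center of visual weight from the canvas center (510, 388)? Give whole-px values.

≈ 83 px

Weights sum to 7 + 4 + 4 + 1 + 1 = 17.
Σw·x = 7·369 + 4·495 + 4·432 + 1·615 + 1·844 = 7750, so x̄ = 7750/17 ≈ 455.88.
Σw·y = 7·335 + 4·541 + 4·714 + 1·175 + 1·130 = 7670, so ȳ = 7670/17 ≈ 451.18.
Offset from (510, 388): Δx ≈ -54.12, Δy ≈ 63.18; distance = √(Δx² + Δy²) ≈ 83.19.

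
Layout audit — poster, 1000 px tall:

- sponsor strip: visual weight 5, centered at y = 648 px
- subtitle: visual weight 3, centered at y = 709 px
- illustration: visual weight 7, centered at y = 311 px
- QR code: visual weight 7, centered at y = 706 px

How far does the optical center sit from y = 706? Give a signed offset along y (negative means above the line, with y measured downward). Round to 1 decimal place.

≈ -138.5 px

Σw = 5 + 3 + 7 + 7 = 22.
y: (5·648 + 3·709 + 7·311 + 7·706) / 22 = 12486 / 22 ≈ 567.55
Offset from y = 706: 567.55 − 706 ≈ -138.45.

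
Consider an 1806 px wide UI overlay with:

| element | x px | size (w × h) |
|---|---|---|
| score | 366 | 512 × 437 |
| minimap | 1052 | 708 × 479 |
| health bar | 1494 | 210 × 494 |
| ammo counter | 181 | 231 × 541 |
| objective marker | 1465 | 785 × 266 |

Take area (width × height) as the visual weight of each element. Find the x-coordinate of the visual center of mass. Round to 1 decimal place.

x ≈ 921.8

Areas → weights: score 512·437 = 223744, minimap 708·479 = 339132, health bar 210·494 = 103740, ammo counter 231·541 = 124971, objective marker 785·266 = 208810; Σw = 1000397.
Σw·x = 223744·366 + 339132·1052 + 103740·1494 + 124971·181 + 208810·1465 = 922171129, so x̄ = 922171129/1000397 ≈ 921.81.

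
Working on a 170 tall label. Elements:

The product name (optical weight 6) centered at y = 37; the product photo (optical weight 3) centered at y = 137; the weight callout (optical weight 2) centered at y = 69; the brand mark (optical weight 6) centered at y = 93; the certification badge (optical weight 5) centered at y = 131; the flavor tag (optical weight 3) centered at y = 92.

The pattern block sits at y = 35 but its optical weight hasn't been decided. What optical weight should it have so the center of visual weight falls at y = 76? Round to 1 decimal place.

w ≈ 8.8

Fixed elements: Σw = 6 + 3 + 2 + 6 + 5 + 3 = 25, Σw·y = 6·37 + 3·137 + 2·69 + 6·93 + 5·131 + 3·92 = 2260.
Set Σw·y/Σw = 76: (2260 + 35w) = 76·(25 + w).
So w = (76·25 − 2260)/(35 − 76) = -360/-41 ≈ 8.78.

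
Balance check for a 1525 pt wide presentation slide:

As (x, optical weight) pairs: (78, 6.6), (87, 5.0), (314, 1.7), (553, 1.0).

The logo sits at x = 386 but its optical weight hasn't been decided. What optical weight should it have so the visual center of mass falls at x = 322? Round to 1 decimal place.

Fixed elements: Σw = 6.6 + 5.0 + 1.7 + 1.0 = 14.3, Σw·x = 6.6·78 + 5.0·87 + 1.7·314 + 1.0·553 = 2036.6.
For the centroid to hit 322: (2036.6 + w·386) / (14.3 + w) = 322.
Solving: w = (322·14.3 − 2036.6) / (386 − 322) = 2568.0 / 64 ≈ 40.12.

w ≈ 40.1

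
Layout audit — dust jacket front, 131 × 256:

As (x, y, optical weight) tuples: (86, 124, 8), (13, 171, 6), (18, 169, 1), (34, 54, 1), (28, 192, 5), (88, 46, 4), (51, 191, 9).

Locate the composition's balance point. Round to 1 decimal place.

(52.0, 150.1)

Weights sum to 8 + 6 + 1 + 1 + 5 + 4 + 9 = 34.
x: (8·86 + 6·13 + 1·18 + 1·34 + 5·28 + 4·88 + 9·51) / 34 = 1769 / 34 ≈ 52.03
y: (8·124 + 6·171 + 1·169 + 1·54 + 5·192 + 4·46 + 9·191) / 34 = 5104 / 34 ≈ 150.12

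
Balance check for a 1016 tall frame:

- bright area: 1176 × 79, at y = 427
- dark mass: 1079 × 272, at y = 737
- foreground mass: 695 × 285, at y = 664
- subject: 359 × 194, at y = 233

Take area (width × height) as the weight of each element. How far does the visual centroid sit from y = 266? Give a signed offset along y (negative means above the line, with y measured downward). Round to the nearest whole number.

Taking area as weight: bright area 1176·79 = 92904, dark mass 1079·272 = 293488, foreground mass 695·285 = 198075, subject 359·194 = 69646. Sum 654113.
y-moment: 92904·427 + 293488·737 + 198075·664 + 69646·233 = 403719982; centroid 403719982/654113 ≈ 617.20.
Offset from y = 266: 617.20 − 266 ≈ 351.20.

≈ 351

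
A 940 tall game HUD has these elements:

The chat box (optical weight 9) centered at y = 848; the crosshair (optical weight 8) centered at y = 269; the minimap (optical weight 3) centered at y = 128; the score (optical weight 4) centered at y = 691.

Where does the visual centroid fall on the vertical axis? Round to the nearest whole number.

y ≈ 539

Σw = 9 + 8 + 3 + 4 = 24.
y-moment: 9·848 + 8·269 + 3·128 + 4·691 = 12932; centroid 12932/24 ≈ 538.83.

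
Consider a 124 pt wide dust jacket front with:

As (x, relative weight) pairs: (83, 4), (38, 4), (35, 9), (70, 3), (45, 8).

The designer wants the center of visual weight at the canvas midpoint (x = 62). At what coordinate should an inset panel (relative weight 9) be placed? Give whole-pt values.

x ≈ 103

New total weight: (4 + 4 + 9 + 3 + 8) + 9 = 37.
Along x: (1369 + 9·x) / 37 = 62 (existing moment 4·83 + 4·38 + 9·35 + 3·70 + 8·45 = 1369) ⇒ x = (2294 − 1369) / 9 ≈ 102.78.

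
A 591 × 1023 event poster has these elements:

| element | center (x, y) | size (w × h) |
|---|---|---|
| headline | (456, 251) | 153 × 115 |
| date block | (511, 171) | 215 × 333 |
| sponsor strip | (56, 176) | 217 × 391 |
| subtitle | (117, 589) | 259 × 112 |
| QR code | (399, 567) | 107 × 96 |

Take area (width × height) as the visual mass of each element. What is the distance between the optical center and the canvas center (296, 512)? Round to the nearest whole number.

≈ 258

Areas: headline 153·115 = 17595, date block 215·333 = 71595, sponsor strip 217·391 = 84847, subtitle 259·112 = 29008, QR code 107·96 = 10272. Total weight = 213317.
x-moment: 17595·456 + 71595·511 + 84847·56 + 29008·117 + 10272·399 = 56852261; centroid 56852261/213317 ≈ 266.52.
y-moment: 17595·251 + 71595·171 + 84847·176 + 29008·589 + 10272·567 = 54502098; centroid 54502098/213317 ≈ 255.50.
Relative to (296, 512): Δ = (-29.48, -256.50); |Δ| = √(-29.48² + -256.50²) ≈ 258.19.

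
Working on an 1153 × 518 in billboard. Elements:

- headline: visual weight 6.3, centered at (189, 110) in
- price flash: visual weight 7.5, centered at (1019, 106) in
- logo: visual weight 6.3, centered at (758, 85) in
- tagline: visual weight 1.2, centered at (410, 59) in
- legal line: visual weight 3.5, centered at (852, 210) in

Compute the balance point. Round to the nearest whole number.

Total weight = 6.3 + 7.5 + 6.3 + 1.2 + 3.5 = 24.8.
x: (6.3·189 + 7.5·1019 + 6.3·758 + 1.2·410 + 3.5·852) / 24.8 = 17082.6 / 24.8 ≈ 688.81
y: (6.3·110 + 7.5·106 + 6.3·85 + 1.2·59 + 3.5·210) / 24.8 = 2829.3 / 24.8 ≈ 114.08

(689, 114)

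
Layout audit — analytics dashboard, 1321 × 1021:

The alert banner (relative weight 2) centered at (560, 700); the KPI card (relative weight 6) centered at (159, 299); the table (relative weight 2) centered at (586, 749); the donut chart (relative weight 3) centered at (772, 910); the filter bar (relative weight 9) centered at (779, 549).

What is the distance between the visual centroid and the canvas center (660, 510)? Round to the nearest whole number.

Total weight = 2 + 6 + 2 + 3 + 9 = 22.
x: (2·560 + 6·159 + 2·586 + 3·772 + 9·779) / 22 = 12573 / 22 ≈ 571.50
y: (2·700 + 6·299 + 2·749 + 3·910 + 9·549) / 22 = 12363 / 22 ≈ 561.95
Relative to (660, 510): Δ = (-88.50, 51.95); |Δ| = √(-88.50² + 51.95²) ≈ 102.62.

≈ 103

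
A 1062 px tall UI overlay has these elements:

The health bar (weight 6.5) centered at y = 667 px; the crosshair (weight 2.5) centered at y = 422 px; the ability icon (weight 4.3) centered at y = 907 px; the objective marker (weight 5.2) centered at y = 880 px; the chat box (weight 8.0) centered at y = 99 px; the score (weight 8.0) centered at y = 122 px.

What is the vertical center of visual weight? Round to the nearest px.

Σw = 6.5 + 2.5 + 4.3 + 5.2 + 8.0 + 8.0 = 34.5.
y: moment 15634.6 / weight 34.5 ≈ 453.18

y ≈ 453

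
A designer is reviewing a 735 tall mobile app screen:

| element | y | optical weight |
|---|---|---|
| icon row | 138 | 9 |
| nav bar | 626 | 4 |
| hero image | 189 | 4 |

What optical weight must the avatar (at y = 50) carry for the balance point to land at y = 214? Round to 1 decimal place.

w ≈ 5.3

Existing Σw = 17 (9 + 4 + 4); existing moment 9·138 + 4·626 + 4·189 = 4502.
For the centroid to hit 214: (4502 + w·50) / (17 + w) = 214.
Solving: w = (214·17 − 4502) / (50 − 214) = -864 / -164 ≈ 5.27.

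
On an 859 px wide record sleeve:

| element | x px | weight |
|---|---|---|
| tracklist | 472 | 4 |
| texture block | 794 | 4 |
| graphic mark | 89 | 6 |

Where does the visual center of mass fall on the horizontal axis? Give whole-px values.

x ≈ 400

Σw = 4 + 4 + 6 = 14.
x-moment: 4·472 + 4·794 + 6·89 = 5598; centroid 5598/14 ≈ 399.86.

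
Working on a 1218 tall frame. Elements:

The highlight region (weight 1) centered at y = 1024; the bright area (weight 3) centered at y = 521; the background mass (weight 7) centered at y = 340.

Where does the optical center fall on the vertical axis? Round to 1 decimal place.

y ≈ 451.5

Σw = 1 + 3 + 7 = 11.
y: (1·1024 + 3·521 + 7·340) / 11 = 4967 / 11 ≈ 451.55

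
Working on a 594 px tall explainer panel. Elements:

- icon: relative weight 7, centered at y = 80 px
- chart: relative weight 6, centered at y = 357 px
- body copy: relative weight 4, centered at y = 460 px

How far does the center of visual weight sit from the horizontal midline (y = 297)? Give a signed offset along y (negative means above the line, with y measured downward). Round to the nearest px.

≈ -30 px

Total weight = 7 + 6 + 4 = 17.
y: (7·80 + 6·357 + 4·460) / 17 = 4542 / 17 ≈ 267.18
Difference: 267.18 − 297 ≈ -29.82.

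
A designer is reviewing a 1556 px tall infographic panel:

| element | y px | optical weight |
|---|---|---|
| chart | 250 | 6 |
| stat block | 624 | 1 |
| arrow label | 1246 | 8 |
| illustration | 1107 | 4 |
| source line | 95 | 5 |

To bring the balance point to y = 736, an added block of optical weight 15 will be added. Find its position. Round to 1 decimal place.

y ≈ 780.6

After adding the added block, total weight = 6 + 1 + 8 + 4 + 5 + 15 = 39.
y: target moment 39×736 = 28704; current 6·250 + 1·624 + 8·1246 + 4·1107 + 5·95 = 16995; the added block supplies 11709, so y = 11709/15 ≈ 780.60.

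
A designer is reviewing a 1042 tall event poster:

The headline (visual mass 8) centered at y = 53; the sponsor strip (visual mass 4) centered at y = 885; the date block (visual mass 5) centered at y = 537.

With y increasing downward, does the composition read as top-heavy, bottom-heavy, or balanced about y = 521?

top-heavy

Σw = 8 + 4 + 5 = 17.
y: (8·53 + 4·885 + 5·537) / 17 = 6649 / 17 ≈ 391.12
391.1 lies above (smaller y than) the midline 521, so the layout is top-heavy.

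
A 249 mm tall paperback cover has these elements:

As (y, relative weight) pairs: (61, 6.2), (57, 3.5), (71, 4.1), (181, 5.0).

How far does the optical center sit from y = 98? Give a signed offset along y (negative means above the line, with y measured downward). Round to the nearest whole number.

≈ -4 mm

Total weight = 6.2 + 3.5 + 4.1 + 5.0 = 18.8.
y-moment: 6.2·61 + 3.5·57 + 4.1·71 + 5.0·181 = 1773.8; centroid 1773.8/18.8 ≈ 94.35.
Offset from y = 98: 94.35 − 98 ≈ -3.65.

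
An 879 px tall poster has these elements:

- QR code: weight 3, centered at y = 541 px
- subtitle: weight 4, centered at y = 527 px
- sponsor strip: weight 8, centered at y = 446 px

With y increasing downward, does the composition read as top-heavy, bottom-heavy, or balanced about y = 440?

Σw = 3 + 4 + 8 = 15.
Σw·y = 3·541 + 4·527 + 8·446 = 7299, so ȳ = 7299/15 ≈ 486.60.
486.6 lies below (larger y than) the midline 440, so the layout is bottom-heavy.

bottom-heavy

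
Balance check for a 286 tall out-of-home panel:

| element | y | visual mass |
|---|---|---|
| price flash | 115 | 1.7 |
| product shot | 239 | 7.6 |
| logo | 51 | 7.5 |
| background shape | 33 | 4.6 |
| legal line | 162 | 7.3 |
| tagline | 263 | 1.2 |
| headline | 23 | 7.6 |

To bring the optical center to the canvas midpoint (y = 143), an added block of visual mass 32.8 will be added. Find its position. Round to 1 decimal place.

New total weight: (1.7 + 7.6 + 7.5 + 4.6 + 7.3 + 1.2 + 7.6) + 32.8 = 70.3.
y: need Σw·y = 70.3·143 = 10052.9. Existing = 1.7·115 + 7.6·239 + 7.5·51 + 4.6·33 + 7.3·162 + 1.2·263 + 7.6·23 = 4219.2. Remainder 5833.7 / 32.8 ≈ 177.86.

y ≈ 177.9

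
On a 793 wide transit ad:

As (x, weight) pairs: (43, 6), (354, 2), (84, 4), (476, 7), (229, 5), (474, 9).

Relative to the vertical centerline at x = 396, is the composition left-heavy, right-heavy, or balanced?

Weights sum to 6 + 2 + 4 + 7 + 5 + 9 = 33.
x: (6·43 + 2·354 + 4·84 + 7·476 + 5·229 + 9·474) / 33 = 10045 / 33 ≈ 304.39
Since 304.4 is left of 396, the composition reads left-heavy.

left-heavy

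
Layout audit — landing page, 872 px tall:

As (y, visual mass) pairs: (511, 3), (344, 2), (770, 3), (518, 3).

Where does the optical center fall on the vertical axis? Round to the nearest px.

Total weight = 3 + 2 + 3 + 3 = 11.
y-moment: 3·511 + 2·344 + 3·770 + 3·518 = 6085; centroid 6085/11 ≈ 553.18.

y ≈ 553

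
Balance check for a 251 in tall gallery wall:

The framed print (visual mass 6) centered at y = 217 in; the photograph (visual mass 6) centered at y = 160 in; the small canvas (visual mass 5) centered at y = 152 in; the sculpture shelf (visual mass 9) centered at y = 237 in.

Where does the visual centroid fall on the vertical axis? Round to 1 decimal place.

y ≈ 198.3

Total weight = 6 + 6 + 5 + 9 = 26.
Σw·y = 6·217 + 6·160 + 5·152 + 9·237 = 5155, so ȳ = 5155/26 ≈ 198.27.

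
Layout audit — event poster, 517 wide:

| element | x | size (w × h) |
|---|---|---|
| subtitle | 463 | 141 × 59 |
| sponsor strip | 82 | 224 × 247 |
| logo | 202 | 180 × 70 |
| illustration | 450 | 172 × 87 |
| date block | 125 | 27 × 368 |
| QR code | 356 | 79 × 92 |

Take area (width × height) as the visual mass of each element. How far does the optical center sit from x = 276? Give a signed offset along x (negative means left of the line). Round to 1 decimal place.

≈ -77.7

Taking area as weight: subtitle 141·59 = 8319, sponsor strip 224·247 = 55328, logo 180·70 = 12600, illustration 172·87 = 14964, date block 27·368 = 9936, QR code 79·92 = 7268. Sum 108415.
x: (8319·463 + 55328·82 + 12600·202 + 14964·450 + 9936·125 + 7268·356) / 108415 = 21497001 / 108415 ≈ 198.28
Difference: 198.28 − 276 ≈ -77.72.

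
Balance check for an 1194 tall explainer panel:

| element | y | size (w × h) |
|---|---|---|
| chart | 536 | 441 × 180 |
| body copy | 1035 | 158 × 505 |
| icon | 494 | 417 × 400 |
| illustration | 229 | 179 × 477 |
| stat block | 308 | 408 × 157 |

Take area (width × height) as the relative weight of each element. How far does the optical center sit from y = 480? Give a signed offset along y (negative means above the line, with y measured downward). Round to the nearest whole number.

Areas → weights: chart 441·180 = 79380, body copy 158·505 = 79790, icon 417·400 = 166800, illustration 179·477 = 85383, stat block 408·157 = 64056; Σw = 475409.
Σw·y = 79380·536 + 79790·1035 + 166800·494 + 85383·229 + 64056·308 = 246811485, so ȳ = 246811485/475409 ≈ 519.16.
Against y = 480, that's 519.16 − 480 = 39.16.

≈ 39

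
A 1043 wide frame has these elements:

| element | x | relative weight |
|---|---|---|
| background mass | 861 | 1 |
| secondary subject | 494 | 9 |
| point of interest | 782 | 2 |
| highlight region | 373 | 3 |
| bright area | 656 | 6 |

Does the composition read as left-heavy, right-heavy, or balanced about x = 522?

Weights sum to 1 + 9 + 2 + 3 + 6 = 21.
x-moment: 1·861 + 9·494 + 2·782 + 3·373 + 6·656 = 11926; centroid 11926/21 ≈ 567.90.
567.9 vs midline 522 → right-heavy.

right-heavy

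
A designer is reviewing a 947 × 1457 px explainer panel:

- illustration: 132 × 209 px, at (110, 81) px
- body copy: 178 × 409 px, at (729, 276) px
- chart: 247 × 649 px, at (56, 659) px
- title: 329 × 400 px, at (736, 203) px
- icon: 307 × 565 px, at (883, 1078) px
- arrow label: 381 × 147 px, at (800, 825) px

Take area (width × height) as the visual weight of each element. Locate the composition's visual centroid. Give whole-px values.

Taking area as weight: illustration 132·209 = 27588, body copy 178·409 = 72802, chart 247·649 = 160303, title 329·400 = 131600, icon 307·565 = 173455, arrow label 381·147 = 56007. Sum 621755.
Σw·x = 27588·110 + 72802·729 + 160303·56 + 131600·736 + 173455·883 + 56007·800 = 359908271, so x̄ = 359908271/621755 ≈ 578.86.
Σw·y = 27588·81 + 72802·276 + 160303·659 + 131600·203 + 173455·1078 + 56007·825 = 387872722, so ȳ = 387872722/621755 ≈ 623.84.

(579, 624)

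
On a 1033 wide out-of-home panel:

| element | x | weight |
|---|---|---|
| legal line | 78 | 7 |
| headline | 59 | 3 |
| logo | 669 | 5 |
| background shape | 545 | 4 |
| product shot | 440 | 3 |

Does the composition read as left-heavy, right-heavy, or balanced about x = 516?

left-heavy

Σw = 7 + 3 + 5 + 4 + 3 = 22.
Σw·x = 7·78 + 3·59 + 5·669 + 4·545 + 3·440 = 7568, so x̄ = 7568/22 ≈ 344.00.
344.0 lies left of the midline 516, so the layout is left-heavy.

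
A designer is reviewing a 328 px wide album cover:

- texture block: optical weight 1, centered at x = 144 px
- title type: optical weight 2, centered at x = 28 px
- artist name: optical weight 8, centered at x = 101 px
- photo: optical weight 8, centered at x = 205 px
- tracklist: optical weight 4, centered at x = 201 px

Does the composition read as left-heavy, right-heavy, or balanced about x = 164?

left-heavy

Weights sum to 1 + 2 + 8 + 8 + 4 = 23.
x: (1·144 + 2·28 + 8·101 + 8·205 + 4·201) / 23 = 3452 / 23 ≈ 150.09
150.1 vs midline 164 → left-heavy.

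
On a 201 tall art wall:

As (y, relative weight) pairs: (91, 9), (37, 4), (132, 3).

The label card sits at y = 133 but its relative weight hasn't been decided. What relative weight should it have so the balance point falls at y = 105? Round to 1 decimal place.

w ≈ 11.3

Known weights sum to 9 + 4 + 3 = 16; their moment is 9·91 + 4·37 + 3·132 = 1363.
Set Σw·y/Σw = 105: (1363 + 133w) = 105·(16 + w).
Solving: w = (105·16 − 1363) / (133 − 105) = 317 / 28 ≈ 11.32.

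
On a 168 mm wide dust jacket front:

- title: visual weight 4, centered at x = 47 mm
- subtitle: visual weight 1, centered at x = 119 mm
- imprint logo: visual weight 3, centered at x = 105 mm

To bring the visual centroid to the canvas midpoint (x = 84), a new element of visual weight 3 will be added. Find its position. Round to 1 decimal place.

With the new element, Σw becomes 4 + 1 + 3 + 3 = 11.
Along x: (622 + 3·x) / 11 = 84 (existing moment 4·47 + 1·119 + 3·105 = 622) ⇒ x = (924 − 622) / 3 ≈ 100.67.

x ≈ 100.7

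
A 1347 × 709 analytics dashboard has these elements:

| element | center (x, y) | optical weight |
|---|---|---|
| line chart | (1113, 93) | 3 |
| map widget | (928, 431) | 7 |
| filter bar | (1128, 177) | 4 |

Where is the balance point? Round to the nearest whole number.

Σw = 3 + 7 + 4 = 14.
Σw·x = 3·1113 + 7·928 + 4·1128 = 14347, so x̄ = 14347/14 ≈ 1024.79.
Σw·y = 3·93 + 7·431 + 4·177 = 4004, so ȳ = 4004/14 ≈ 286.00.

(1025, 286)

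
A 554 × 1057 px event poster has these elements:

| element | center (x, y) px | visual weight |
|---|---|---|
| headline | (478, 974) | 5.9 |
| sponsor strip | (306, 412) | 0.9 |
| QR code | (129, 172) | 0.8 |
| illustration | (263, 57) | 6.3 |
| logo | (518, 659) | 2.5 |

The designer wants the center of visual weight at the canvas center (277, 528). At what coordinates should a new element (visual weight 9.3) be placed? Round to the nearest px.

New total weight: (5.9 + 0.9 + 0.8 + 6.3 + 2.5) + 9.3 = 25.7.
x: target moment 25.7×277 = 7118.9; current 5.9·478 + 0.9·306 + 0.8·129 + 6.3·263 + 2.5·518 = 6150.7; the new element supplies 968.2, so x = 968.2/9.3 ≈ 104.11.
y: target moment 25.7×528 = 13569.6; current 5.9·974 + 0.9·412 + 0.8·172 + 6.3·57 + 2.5·659 = 8261.6; the new element supplies 5308.0, so y = 5308.0/9.3 ≈ 570.75.

(104, 571)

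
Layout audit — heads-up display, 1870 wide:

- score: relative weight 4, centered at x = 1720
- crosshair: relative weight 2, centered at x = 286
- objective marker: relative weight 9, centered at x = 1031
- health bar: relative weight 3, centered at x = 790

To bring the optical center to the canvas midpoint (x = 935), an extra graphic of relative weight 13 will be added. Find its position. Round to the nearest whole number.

New total weight: (4 + 2 + 9 + 3) + 13 = 31.
Along x: (19101 + 13·x) / 31 = 935 (existing moment 4·1720 + 2·286 + 9·1031 + 3·790 = 19101) ⇒ x = (28985 − 19101) / 13 ≈ 760.31.

x ≈ 760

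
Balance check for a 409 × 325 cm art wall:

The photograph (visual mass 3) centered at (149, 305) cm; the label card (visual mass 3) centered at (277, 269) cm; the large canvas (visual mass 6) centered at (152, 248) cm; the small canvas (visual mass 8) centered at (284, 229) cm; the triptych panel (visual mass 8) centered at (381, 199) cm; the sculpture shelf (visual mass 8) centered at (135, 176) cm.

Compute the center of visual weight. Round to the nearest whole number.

(239, 223)

Total weight = 3 + 3 + 6 + 8 + 8 + 8 = 36.
Σw·x = 3·149 + 3·277 + 6·152 + 8·284 + 8·381 + 8·135 = 8590, so x̄ = 8590/36 ≈ 238.61.
Σw·y = 3·305 + 3·269 + 6·248 + 8·229 + 8·199 + 8·176 = 8042, so ȳ = 8042/36 ≈ 223.39.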